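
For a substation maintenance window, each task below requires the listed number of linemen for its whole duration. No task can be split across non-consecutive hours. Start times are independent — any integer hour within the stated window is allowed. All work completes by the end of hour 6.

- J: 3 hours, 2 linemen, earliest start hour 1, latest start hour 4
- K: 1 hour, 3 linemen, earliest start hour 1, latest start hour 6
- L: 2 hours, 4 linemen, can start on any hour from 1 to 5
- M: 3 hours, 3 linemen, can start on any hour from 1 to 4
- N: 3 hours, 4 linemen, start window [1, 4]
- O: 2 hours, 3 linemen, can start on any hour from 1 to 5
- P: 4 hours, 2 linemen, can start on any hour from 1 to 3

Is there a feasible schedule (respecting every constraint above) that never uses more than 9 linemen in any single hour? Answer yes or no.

yes

Schedule J@1, K@1, L@1, M@2, N@4, O@5, P@3: h1:9  h2:9  h3:7  h4:9  h5:9  h6:9 — peak 9 ≤ 9.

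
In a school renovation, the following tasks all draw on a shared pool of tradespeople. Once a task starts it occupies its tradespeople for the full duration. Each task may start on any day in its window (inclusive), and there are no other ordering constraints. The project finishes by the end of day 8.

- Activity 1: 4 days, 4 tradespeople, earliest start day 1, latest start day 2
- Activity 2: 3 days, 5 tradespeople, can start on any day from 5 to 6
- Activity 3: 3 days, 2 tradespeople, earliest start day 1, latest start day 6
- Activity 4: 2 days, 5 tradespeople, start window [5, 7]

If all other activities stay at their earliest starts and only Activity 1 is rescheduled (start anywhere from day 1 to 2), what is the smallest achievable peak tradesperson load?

10

Activity 1@1: d1:6  d2:6  d3:6  d4:4  d5:10  d6:10  d7:5  d8:0 → peak 10
Activity 1@2: d1:2  d2:6  d3:6  d4:4  d5:14  d6:10  d7:5  d8:0 → peak 14
Best is Activity 1@1, peak 10.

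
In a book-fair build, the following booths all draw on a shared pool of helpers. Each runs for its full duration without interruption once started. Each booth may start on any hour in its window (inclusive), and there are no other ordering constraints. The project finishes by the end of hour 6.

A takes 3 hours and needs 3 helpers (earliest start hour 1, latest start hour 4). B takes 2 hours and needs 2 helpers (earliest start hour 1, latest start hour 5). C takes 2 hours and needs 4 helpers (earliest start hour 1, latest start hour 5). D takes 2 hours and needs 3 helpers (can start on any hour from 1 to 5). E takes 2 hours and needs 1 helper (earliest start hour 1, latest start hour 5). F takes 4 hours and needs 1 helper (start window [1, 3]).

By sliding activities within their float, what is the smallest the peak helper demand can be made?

Early-start (A@1, B@1, C@1, D@1, E@1, F@1) gives peak 14: h1:14  h2:14  h3:4  h4:1  h5:0  h6:0.
Shift B→3, C→5, E→4, F→3.
Schedule A@1, B@3, C@5, D@1, E@4, F@3: h1:6  h2:6  h3:6  h4:4  h5:6  h6:5 — peak 6.
Total helper-hours = 33 over 6 hours ⇒ peak ≥ ⌈33/6⌉ = 6, so 6 is optimal.

6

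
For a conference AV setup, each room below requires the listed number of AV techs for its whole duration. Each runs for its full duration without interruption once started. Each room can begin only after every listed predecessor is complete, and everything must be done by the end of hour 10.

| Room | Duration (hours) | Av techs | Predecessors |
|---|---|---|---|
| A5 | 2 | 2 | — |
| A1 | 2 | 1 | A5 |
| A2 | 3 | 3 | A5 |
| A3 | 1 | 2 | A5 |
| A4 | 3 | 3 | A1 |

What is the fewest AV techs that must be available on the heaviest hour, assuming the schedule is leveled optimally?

Early-start (A5@1, A1@3, A2@3, A3@3, A4@5) gives peak 6: h1:2  h2:2  h3:6  h4:4  h5:6  h6:3  h7:3  h8:0  h9:0  h10:0.
Shift A2→5, A4→8.
Schedule A5@1, A1@3, A2@5, A3@3, A4@8: h1:2  h2:2  h3:3  h4:1  h5:3  h6:3  h7:3  h8:3  h9:3  h10:3 — peak 3.
Total AV tech-hours = 26 over 10 hours ⇒ peak ≥ ⌈26/10⌉ = 3, so 3 is optimal.

3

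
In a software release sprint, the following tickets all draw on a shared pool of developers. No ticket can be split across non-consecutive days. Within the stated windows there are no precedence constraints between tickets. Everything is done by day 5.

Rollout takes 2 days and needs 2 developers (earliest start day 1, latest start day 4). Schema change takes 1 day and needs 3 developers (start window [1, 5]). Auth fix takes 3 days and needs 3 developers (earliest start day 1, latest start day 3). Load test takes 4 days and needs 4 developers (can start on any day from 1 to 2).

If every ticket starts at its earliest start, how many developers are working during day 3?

At early start, day 3 has: Auth fix, Load test.
Demand: 3 + 4 = 7.

7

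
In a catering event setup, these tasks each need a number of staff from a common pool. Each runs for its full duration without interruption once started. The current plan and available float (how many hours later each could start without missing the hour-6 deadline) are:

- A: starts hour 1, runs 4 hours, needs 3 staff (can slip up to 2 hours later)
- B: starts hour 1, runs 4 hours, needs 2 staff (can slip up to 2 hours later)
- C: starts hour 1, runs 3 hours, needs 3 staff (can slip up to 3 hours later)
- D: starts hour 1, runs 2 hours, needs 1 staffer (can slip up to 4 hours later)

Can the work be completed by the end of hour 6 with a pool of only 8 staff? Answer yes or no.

yes

Schedule A@1, B@1, C@1, D@4: h1:8  h2:8  h3:8  h4:6  h5:1  h6:0 — peak 8 ≤ 8.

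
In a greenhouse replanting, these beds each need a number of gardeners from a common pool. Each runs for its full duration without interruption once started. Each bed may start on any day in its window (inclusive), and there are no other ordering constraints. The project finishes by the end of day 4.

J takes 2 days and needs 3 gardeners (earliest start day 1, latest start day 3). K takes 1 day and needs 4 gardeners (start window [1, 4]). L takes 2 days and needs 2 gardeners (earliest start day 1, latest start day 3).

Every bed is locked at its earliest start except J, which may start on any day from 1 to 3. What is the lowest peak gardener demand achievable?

6

J@1: d1:9  d2:5  d3:0  d4:0 → peak 9
J@2: d1:6  d2:5  d3:3  d4:0 → peak 6
J@3: d1:6  d2:2  d3:3  d4:3 → peak 6
Best is J@2, peak 6.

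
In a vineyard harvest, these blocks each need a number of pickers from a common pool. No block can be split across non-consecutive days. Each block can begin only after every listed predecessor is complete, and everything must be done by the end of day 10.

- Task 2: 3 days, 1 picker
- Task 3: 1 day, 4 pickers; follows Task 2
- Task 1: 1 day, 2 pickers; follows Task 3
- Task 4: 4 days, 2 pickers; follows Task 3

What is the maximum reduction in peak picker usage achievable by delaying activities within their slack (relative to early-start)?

Early-start peak: d1:1  d2:1  d3:1  d4:4  d5:4  d6:2  d7:2  d8:2  d9:0  d10:0 ⇒ 4.
Leveled (Task 2@1, Task 3@4, Task 1@5, Task 4@5): d1:1  d2:1  d3:1  d4:4  d5:4  d6:2  d7:2  d8:2  d9:0  d10:0 ⇒ 4.
Reduction 4 − 4 = 0.

0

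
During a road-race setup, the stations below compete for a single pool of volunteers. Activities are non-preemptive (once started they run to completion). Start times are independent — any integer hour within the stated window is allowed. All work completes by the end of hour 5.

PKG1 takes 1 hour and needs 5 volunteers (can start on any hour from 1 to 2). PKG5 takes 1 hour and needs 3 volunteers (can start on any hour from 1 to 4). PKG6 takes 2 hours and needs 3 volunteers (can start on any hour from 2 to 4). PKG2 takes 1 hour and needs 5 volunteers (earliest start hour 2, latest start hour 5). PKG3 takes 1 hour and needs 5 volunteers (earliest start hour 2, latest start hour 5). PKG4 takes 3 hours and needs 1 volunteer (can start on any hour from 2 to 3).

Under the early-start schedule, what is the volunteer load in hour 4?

At early start, hour 4 has: PKG4.
Demand: 1 = 1.

1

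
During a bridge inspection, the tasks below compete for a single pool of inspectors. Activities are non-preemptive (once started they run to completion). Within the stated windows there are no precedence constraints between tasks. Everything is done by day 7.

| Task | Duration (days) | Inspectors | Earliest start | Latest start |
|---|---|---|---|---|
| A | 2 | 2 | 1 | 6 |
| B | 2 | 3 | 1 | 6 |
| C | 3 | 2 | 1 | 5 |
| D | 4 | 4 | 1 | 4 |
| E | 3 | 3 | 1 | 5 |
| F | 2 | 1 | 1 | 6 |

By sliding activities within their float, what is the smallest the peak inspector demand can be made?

7

Early-start (A@1, B@1, C@1, D@1, E@1, F@1) gives peak 15: d1:15  d2:15  d3:9  d4:4  d5:0  d6:0  d7:0.
Shift D→3, E→5, F→3.
Schedule A@1, B@1, C@1, D@3, E@5, F@3: d1:7  d2:7  d3:7  d4:5  d5:7  d6:7  d7:3 — peak 7.
Total inspector-days = 43 over 7 days ⇒ peak ≥ ⌈43/7⌉ = 7, so 7 is optimal.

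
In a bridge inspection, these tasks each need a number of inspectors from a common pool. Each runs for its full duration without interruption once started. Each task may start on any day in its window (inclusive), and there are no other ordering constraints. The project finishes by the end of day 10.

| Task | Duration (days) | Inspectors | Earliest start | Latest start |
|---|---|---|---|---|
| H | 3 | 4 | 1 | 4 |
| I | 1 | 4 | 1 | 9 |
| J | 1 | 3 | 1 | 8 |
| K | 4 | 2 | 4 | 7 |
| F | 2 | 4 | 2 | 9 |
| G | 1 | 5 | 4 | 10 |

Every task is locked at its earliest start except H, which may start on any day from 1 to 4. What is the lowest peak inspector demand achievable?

11

H@1: d1:11  d2:8  d3:8  d4:7  d5:2  d6:2  d7:2  d8:0  d9:0  d10:0 → peak 11
H@2: d1:7  d2:8  d3:8  d4:11  d5:2  d6:2  d7:2  d8:0  d9:0  d10:0 → peak 11
H@3: d1:7  d2:4  d3:8  d4:11  d5:6  d6:2  d7:2  d8:0  d9:0  d10:0 → peak 11
H@4: d1:7  d2:4  d3:4  d4:11  d5:6  d6:6  d7:2  d8:0  d9:0  d10:0 → peak 11
Best is H@1, peak 11.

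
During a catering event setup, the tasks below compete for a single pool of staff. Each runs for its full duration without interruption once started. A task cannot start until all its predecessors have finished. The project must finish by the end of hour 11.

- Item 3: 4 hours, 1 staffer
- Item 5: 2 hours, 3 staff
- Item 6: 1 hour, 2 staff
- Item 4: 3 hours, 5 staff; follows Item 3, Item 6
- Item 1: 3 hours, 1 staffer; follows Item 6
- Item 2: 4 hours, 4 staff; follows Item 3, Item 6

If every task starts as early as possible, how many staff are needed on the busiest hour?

Early-start schedule: Item 3@1, Item 5@1, Item 6@1, Item 4@5, Item 1@2, Item 2@5.
Load per hour: hour 1: 6, hour 2: 5, hour 3: 2, hour 4: 2, hour 5: 9, hour 6: 9, hour 7: 9, hour 8: 4, hour 9: 0, hour 10: 0, hour 11: 0.
Peak is 9.

9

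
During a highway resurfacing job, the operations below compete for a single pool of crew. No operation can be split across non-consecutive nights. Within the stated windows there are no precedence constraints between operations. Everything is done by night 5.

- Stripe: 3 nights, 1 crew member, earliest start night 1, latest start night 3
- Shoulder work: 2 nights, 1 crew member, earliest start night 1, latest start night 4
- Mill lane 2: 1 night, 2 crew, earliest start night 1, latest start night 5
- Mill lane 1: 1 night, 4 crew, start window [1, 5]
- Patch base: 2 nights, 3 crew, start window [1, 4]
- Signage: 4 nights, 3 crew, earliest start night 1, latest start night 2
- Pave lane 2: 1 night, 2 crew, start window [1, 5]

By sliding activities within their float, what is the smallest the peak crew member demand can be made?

Early-start (Stripe@1, Shoulder work@1, Mill lane 2@1, Mill lane 1@1, Patch base@1, Signage@1, Pave lane 2@1) gives peak 16: n1:16  n2:8  n3:4  n4:3  n5:0.
Shift Mill lane 1→5, Patch base→3, Pave lane 2→2.
Schedule Stripe@1, Shoulder work@1, Mill lane 2@1, Mill lane 1@5, Patch base@3, Signage@1, Pave lane 2@2: n1:7  n2:7  n3:7  n4:6  n5:4 — peak 7.
Total crew member-nights = 31 over 5 nights ⇒ peak ≥ ⌈31/5⌉ = 7, so 7 is optimal.

7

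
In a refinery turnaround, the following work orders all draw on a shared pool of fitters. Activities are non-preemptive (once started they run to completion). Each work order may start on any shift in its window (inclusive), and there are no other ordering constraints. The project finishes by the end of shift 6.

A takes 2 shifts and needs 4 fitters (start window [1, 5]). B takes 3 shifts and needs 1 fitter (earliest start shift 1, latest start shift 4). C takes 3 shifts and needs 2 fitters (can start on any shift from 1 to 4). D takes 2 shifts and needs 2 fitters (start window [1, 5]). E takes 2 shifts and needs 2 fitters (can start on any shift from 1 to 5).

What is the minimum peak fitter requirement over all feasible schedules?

Early-start (A@1, B@1, C@1, D@1, E@1) gives peak 11: s1:11  s2:11  s3:3  s4:0  s5:0  s6:0.
Shift C→3, D→3, E→5.
Schedule A@1, B@1, C@3, D@3, E@5: s1:5  s2:5  s3:5  s4:4  s5:4  s6:2 — peak 5.
Total fitter-shifts = 25 over 6 shifts ⇒ peak ≥ ⌈25/6⌉ = 5, so 5 is optimal.

5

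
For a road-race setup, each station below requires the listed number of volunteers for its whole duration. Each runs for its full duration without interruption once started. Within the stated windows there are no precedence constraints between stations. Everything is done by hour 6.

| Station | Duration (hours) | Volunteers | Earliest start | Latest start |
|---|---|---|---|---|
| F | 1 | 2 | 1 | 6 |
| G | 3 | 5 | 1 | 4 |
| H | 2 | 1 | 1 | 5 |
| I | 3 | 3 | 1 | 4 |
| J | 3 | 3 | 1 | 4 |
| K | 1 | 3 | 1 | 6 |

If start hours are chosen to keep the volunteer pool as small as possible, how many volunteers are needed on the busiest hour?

8

Early-start (F@1, G@1, H@1, I@1, J@1, K@1) gives peak 17: h1:17  h2:12  h3:11  h4:0  h5:0  h6:0.
Shift I→3, J→4, K→6.
Schedule F@1, G@1, H@1, I@3, J@4, K@6: h1:8  h2:6  h3:8  h4:6  h5:6  h6:6 — peak 8.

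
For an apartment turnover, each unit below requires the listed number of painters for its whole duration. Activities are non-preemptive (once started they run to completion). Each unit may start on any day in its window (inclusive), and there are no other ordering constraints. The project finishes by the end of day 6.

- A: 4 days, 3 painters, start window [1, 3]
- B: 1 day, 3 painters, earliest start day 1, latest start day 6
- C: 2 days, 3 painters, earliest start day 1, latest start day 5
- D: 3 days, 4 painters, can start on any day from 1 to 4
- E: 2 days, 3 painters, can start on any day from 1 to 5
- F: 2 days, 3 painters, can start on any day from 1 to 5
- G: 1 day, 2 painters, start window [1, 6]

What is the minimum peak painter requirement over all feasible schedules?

9

Early-start (A@1, B@1, C@1, D@1, E@1, F@1, G@1) gives peak 21: d1:21  d2:16  d3:7  d4:3  d5:0  d6:0.
Shift D→4, E→2, F→5, G→3.
Schedule A@1, B@1, C@1, D@4, E@2, F@5, G@3: d1:9  d2:9  d3:8  d4:7  d5:7  d6:7 — peak 9.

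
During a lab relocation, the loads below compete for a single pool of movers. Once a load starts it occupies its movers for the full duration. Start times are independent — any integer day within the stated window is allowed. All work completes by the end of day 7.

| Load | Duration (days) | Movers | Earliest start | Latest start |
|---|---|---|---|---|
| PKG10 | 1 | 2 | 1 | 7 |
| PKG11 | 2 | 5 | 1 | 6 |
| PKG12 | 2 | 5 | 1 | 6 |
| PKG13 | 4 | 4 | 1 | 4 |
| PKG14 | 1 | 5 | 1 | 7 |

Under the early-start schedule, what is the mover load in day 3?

4

At early start, day 3 has: PKG13.
Demand: 4 = 4.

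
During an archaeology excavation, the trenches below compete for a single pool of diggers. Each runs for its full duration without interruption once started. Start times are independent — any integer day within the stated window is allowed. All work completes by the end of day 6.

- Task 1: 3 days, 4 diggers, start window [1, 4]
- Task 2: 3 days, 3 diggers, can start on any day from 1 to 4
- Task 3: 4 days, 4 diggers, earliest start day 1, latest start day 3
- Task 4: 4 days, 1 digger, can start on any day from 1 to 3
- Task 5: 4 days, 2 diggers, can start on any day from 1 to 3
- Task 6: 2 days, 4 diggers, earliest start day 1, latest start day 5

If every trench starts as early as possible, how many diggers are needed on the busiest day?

Early-start schedule: Task 1@1, Task 2@1, Task 3@1, Task 4@1, Task 5@1, Task 6@1.
Load per day: day 1: 18, day 2: 18, day 3: 14, day 4: 7, day 5: 0, day 6: 0.
Peak is 18.

18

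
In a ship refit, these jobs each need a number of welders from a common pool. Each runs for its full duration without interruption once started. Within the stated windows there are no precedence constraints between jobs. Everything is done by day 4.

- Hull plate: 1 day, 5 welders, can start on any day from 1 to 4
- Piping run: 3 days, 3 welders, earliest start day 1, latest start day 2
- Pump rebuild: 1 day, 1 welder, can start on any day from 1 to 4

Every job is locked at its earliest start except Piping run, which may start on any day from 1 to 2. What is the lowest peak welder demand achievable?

6

Piping run@1: d1:9  d2:3  d3:3  d4:0 → peak 9
Piping run@2: d1:6  d2:3  d3:3  d4:3 → peak 6
Best is Piping run@2, peak 6.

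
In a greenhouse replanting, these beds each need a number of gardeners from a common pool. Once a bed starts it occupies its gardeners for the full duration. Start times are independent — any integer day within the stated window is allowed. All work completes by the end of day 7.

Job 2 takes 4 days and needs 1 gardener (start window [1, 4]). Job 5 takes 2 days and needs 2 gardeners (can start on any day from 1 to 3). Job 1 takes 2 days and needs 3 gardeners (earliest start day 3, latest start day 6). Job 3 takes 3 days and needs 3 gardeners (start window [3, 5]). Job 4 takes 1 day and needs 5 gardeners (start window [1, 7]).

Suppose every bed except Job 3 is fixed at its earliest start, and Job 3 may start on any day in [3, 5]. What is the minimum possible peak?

8

Job 3@3: d1:8  d2:3  d3:7  d4:7  d5:3  d6:0  d7:0 → peak 8
Job 3@4: d1:8  d2:3  d3:4  d4:7  d5:3  d6:3  d7:0 → peak 8
Job 3@5: d1:8  d2:3  d3:4  d4:4  d5:3  d6:3  d7:3 → peak 8
Best is Job 3@3, peak 8.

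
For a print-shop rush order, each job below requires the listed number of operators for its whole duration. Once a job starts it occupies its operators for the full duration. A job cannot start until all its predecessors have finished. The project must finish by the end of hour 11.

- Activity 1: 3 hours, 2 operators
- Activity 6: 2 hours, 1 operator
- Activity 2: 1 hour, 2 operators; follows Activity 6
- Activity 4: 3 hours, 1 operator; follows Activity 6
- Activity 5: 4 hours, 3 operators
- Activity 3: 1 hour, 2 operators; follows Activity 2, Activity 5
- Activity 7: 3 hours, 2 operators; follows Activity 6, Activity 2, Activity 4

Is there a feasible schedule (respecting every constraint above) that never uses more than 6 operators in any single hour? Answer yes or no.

yes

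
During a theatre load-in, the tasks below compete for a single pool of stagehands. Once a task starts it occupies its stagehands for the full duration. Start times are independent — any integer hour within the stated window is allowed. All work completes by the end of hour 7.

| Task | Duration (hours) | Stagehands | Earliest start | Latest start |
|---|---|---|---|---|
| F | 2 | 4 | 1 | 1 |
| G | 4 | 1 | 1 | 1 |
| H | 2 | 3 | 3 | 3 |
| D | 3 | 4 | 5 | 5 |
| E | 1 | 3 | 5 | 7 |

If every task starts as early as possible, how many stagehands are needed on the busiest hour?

7

Early-start schedule: F@1, G@1, H@3, D@5, E@5.
Load per hour: hour 1: 5, hour 2: 5, hour 3: 4, hour 4: 4, hour 5: 7, hour 6: 4, hour 7: 4.
Peak is 7.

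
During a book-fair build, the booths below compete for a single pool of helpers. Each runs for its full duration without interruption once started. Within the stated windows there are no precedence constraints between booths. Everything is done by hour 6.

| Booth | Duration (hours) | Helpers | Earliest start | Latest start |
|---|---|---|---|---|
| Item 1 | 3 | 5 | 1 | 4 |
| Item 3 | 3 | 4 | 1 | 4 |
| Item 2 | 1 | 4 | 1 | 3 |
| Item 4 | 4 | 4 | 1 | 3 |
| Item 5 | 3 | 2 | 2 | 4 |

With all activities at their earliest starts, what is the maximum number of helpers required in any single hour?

Early-start schedule: Item 1@1, Item 3@1, Item 2@1, Item 4@1, Item 5@2.
Load per hour: hour 1: 17, hour 2: 15, hour 3: 15, hour 4: 6, hour 5: 0, hour 6: 0.
Peak is 17.

17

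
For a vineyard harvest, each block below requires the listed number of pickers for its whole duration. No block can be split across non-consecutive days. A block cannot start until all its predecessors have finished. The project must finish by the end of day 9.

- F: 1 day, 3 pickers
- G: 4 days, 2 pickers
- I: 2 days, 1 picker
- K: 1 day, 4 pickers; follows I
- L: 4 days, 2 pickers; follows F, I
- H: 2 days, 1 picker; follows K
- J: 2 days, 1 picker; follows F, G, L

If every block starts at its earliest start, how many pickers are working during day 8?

At early start, day 8 has: J.
Demand: 1 = 1.

1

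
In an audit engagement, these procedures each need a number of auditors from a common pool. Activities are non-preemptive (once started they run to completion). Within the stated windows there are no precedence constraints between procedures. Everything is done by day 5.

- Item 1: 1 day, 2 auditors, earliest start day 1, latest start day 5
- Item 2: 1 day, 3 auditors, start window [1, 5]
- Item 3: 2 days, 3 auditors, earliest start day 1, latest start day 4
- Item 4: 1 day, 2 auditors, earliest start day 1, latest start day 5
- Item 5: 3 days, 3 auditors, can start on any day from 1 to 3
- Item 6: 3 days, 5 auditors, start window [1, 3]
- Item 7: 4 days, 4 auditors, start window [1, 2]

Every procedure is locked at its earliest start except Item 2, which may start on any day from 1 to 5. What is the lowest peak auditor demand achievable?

Item 2@1: d1:22  d2:15  d3:12  d4:4  d5:0 → peak 22
Item 2@2: d1:19  d2:18  d3:12  d4:4  d5:0 → peak 19
Item 2@3: d1:19  d2:15  d3:15  d4:4  d5:0 → peak 19
Item 2@4: d1:19  d2:15  d3:12  d4:7  d5:0 → peak 19
Item 2@5: d1:19  d2:15  d3:12  d4:4  d5:3 → peak 19
Best is Item 2@2, peak 19.

19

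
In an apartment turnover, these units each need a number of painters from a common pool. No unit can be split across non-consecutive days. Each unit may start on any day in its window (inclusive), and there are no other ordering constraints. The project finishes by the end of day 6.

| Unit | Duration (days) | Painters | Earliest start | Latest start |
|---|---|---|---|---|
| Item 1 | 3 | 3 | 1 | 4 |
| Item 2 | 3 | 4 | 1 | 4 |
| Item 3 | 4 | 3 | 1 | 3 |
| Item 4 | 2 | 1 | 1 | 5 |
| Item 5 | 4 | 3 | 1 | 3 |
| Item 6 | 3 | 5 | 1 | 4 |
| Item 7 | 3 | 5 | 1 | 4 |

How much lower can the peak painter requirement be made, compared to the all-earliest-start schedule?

9

Early-start peak: d1:24  d2:24  d3:23  d4:6  d5:0  d6:0 ⇒ 24.
Leveled (Item 1@1, Item 2@4, Item 3@1, Item 4@1, Item 5@1, Item 6@1, Item 7@4): d1:15  d2:15  d3:14  d4:15  d5:9  d6:9 ⇒ 15.
Reduction 24 − 15 = 9.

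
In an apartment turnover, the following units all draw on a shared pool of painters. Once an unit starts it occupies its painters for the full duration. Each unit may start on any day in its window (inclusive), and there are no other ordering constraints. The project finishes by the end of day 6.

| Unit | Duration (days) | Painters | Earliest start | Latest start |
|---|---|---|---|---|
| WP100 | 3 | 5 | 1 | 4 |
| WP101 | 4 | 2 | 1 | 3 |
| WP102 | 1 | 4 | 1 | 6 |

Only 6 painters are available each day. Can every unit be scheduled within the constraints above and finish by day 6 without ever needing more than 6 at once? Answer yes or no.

The minimum achievable peak is 7; 6 < 7, so no feasible schedule stays within the cap.

no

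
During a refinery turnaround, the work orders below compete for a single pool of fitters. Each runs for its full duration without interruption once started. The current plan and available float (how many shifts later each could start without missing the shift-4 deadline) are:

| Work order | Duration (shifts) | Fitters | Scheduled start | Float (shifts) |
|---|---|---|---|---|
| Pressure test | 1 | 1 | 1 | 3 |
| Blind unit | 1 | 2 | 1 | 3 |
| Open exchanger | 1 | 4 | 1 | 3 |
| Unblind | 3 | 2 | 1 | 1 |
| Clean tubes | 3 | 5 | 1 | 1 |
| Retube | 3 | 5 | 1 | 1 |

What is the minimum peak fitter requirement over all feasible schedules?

Early-start (Pressure test@1, Blind unit@1, Open exchanger@1, Unblind@1, Clean tubes@1, Retube@1) gives peak 19: s1:19  s2:12  s3:12  s4:0.
Shift Clean tubes→2, Retube→2.
Schedule Pressure test@1, Blind unit@1, Open exchanger@1, Unblind@1, Clean tubes@2, Retube@2: s1:9  s2:12  s3:12  s4:10 — peak 12.

12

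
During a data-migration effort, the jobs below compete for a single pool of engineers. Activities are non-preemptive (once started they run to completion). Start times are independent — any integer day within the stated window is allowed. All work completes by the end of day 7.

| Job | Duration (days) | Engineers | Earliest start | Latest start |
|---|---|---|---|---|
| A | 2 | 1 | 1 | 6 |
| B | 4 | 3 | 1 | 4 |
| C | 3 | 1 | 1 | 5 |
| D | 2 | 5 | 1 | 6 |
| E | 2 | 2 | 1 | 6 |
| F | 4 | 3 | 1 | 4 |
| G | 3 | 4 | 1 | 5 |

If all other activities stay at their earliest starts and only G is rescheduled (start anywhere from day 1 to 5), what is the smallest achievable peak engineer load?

G@1: d1:19  d2:19  d3:11  d4:6  d5:0  d6:0  d7:0 → peak 19
G@2: d1:15  d2:19  d3:11  d4:10  d5:0  d6:0  d7:0 → peak 19
G@3: d1:15  d2:15  d3:11  d4:10  d5:4  d6:0  d7:0 → peak 15
G@4: d1:15  d2:15  d3:7  d4:10  d5:4  d6:4  d7:0 → peak 15
G@5: d1:15  d2:15  d3:7  d4:6  d5:4  d6:4  d7:4 → peak 15
Best is G@3, peak 15.

15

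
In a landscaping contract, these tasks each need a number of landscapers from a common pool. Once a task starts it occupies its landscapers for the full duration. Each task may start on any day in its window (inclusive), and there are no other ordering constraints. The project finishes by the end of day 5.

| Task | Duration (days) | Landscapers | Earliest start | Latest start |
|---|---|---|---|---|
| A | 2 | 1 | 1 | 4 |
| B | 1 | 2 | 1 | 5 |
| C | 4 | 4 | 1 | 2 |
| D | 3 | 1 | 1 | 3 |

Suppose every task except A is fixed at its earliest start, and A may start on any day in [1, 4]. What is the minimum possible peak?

A@1: d1:8  d2:6  d3:5  d4:4  d5:0 → peak 8
A@2: d1:7  d2:6  d3:6  d4:4  d5:0 → peak 7
A@3: d1:7  d2:5  d3:6  d4:5  d5:0 → peak 7
A@4: d1:7  d2:5  d3:5  d4:5  d5:1 → peak 7
Best is A@2, peak 7.

7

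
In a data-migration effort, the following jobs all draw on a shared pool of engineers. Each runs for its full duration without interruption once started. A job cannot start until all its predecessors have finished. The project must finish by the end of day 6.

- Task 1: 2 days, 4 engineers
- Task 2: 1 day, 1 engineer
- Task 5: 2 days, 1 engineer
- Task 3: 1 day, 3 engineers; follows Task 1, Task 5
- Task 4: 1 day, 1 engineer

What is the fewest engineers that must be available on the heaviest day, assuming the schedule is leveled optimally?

4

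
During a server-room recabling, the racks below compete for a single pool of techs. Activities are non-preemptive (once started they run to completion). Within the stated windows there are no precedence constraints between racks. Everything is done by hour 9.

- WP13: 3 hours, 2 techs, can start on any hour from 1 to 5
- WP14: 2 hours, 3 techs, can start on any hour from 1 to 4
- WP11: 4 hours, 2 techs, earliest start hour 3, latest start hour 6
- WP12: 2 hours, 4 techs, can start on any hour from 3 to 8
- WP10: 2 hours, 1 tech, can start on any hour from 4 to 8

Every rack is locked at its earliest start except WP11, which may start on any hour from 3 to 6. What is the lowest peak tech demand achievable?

WP11@3: h1:5  h2:5  h3:8  h4:7  h5:3  h6:2  h7:0  h8:0  h9:0 → peak 8
WP11@4: h1:5  h2:5  h3:6  h4:7  h5:3  h6:2  h7:2  h8:0  h9:0 → peak 7
WP11@5: h1:5  h2:5  h3:6  h4:5  h5:3  h6:2  h7:2  h8:2  h9:0 → peak 6
WP11@6: h1:5  h2:5  h3:6  h4:5  h5:1  h6:2  h7:2  h8:2  h9:2 → peak 6
Best is WP11@5, peak 6.

6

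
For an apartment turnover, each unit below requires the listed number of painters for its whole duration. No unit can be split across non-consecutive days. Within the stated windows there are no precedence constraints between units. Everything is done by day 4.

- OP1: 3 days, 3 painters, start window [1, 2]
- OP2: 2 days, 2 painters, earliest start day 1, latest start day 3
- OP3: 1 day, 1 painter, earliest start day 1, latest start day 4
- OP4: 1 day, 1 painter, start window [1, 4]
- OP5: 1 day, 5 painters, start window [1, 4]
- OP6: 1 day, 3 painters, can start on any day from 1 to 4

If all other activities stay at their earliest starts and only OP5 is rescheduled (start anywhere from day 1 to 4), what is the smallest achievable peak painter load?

10

OP5@1: d1:15  d2:5  d3:3  d4:0 → peak 15
OP5@2: d1:10  d2:10  d3:3  d4:0 → peak 10
OP5@3: d1:10  d2:5  d3:8  d4:0 → peak 10
OP5@4: d1:10  d2:5  d3:3  d4:5 → peak 10
Best is OP5@2, peak 10.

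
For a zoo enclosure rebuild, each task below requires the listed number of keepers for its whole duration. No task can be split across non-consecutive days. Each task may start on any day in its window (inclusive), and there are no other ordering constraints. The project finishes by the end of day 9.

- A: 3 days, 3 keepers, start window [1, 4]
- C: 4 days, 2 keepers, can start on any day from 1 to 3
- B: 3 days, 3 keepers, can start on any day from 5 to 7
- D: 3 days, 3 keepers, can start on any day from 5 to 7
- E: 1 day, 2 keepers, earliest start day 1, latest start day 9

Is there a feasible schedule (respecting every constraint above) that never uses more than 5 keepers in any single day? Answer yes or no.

no

The minimum achievable peak is 6; 5 < 6, so no feasible schedule stays within the cap.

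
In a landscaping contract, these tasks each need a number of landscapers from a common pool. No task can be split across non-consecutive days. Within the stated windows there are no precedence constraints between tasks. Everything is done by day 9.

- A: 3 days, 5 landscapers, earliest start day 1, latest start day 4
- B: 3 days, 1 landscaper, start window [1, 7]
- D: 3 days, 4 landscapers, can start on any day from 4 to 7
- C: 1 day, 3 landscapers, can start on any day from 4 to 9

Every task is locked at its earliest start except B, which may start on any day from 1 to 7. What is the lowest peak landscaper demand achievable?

7

B@1: d1:6  d2:6  d3:6  d4:7  d5:4  d6:4  d7:0  d8:0  d9:0 → peak 7
B@2: d1:5  d2:6  d3:6  d4:8  d5:4  d6:4  d7:0  d8:0  d9:0 → peak 8
B@3: d1:5  d2:5  d3:6  d4:8  d5:5  d6:4  d7:0  d8:0  d9:0 → peak 8
B@4: d1:5  d2:5  d3:5  d4:8  d5:5  d6:5  d7:0  d8:0  d9:0 → peak 8
B@5: d1:5  d2:5  d3:5  d4:7  d5:5  d6:5  d7:1  d8:0  d9:0 → peak 7
B@6: d1:5  d2:5  d3:5  d4:7  d5:4  d6:5  d7:1  d8:1  d9:0 → peak 7
B@7: d1:5  d2:5  d3:5  d4:7  d5:4  d6:4  d7:1  d8:1  d9:1 → peak 7
Best is B@1, peak 7.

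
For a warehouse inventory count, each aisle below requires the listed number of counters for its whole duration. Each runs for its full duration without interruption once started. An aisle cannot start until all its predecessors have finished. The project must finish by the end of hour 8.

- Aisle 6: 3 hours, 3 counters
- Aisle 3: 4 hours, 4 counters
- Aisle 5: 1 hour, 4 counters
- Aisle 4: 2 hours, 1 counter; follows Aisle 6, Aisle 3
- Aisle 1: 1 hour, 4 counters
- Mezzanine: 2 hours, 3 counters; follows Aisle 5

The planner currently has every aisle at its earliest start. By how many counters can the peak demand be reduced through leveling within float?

Early-start peak: h1:15  h2:10  h3:10  h4:4  h5:1  h6:1  h7:0  h8:0 ⇒ 15.
Leveled (Aisle 6@1, Aisle 3@1, Aisle 5@5, Aisle 4@5, Aisle 1@6, Mezzanine@7): h1:7  h2:7  h3:7  h4:4  h5:5  h6:5  h7:3  h8:3 ⇒ 7.
Reduction 15 − 7 = 8.

8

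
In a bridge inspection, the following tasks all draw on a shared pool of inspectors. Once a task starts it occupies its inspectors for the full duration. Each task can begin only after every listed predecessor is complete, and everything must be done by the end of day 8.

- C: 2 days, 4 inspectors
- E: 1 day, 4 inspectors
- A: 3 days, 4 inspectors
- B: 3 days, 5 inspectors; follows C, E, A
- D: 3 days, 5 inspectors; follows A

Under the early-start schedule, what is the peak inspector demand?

12

Early-start schedule: C@1, E@1, A@1, B@4, D@4.
Load per day: day 1: 12, day 2: 8, day 3: 4, day 4: 10, day 5: 10, day 6: 10, day 7: 0, day 8: 0.
Peak is 12.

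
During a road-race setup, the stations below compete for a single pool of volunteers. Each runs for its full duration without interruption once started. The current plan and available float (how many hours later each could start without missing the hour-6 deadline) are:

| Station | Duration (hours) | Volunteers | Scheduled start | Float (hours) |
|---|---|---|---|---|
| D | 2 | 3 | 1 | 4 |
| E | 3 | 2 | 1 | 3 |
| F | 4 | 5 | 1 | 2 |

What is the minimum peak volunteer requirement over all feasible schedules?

Early-start (D@1, E@1, F@1) gives peak 10: h1:10  h2:10  h3:7  h4:5  h5:0  h6:0.
Shift F→3.
Schedule D@1, E@1, F@3: h1:5  h2:5  h3:7  h4:5  h5:5  h6:5 — peak 7.

7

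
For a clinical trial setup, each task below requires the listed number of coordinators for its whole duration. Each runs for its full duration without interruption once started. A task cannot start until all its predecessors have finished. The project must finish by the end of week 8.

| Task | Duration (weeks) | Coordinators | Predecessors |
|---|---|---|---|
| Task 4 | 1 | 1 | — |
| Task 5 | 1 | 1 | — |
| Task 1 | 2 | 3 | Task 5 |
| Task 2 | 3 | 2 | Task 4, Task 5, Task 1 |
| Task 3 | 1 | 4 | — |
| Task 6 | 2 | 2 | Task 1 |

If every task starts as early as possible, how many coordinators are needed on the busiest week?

Early-start schedule: Task 4@1, Task 5@1, Task 1@2, Task 2@4, Task 3@1, Task 6@4.
Load per week: week 1: 6, week 2: 3, week 3: 3, week 4: 4, week 5: 4, week 6: 2, week 7: 0, week 8: 0.
Peak is 6.

6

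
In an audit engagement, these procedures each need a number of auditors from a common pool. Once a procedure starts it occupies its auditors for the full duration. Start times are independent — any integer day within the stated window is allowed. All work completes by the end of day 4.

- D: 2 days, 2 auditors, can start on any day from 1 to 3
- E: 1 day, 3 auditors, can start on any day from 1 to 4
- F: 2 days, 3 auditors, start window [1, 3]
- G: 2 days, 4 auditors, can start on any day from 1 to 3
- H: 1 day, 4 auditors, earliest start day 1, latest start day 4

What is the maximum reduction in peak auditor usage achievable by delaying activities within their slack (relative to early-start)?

9

Early-start peak: d1:16  d2:9  d3:0  d4:0 ⇒ 16.
Leveled (D@1, E@1, F@3, G@2, H@4): d1:5  d2:6  d3:7  d4:7 ⇒ 7.
Reduction 16 − 7 = 9.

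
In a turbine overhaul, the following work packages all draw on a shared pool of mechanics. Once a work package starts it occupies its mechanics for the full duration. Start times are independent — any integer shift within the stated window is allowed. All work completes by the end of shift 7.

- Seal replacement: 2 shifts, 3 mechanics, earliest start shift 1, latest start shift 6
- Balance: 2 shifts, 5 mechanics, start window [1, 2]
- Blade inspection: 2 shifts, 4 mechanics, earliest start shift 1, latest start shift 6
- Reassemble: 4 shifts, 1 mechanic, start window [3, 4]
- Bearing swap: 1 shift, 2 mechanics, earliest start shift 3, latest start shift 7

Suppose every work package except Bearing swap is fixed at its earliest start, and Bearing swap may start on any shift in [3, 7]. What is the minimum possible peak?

Bearing swap@3: s1:12  s2:12  s3:3  s4:1  s5:1  s6:1  s7:0 → peak 12
Bearing swap@4: s1:12  s2:12  s3:1  s4:3  s5:1  s6:1  s7:0 → peak 12
Bearing swap@5: s1:12  s2:12  s3:1  s4:1  s5:3  s6:1  s7:0 → peak 12
Bearing swap@6: s1:12  s2:12  s3:1  s4:1  s5:1  s6:3  s7:0 → peak 12
Bearing swap@7: s1:12  s2:12  s3:1  s4:1  s5:1  s6:1  s7:2 → peak 12
Best is Bearing swap@3, peak 12.

12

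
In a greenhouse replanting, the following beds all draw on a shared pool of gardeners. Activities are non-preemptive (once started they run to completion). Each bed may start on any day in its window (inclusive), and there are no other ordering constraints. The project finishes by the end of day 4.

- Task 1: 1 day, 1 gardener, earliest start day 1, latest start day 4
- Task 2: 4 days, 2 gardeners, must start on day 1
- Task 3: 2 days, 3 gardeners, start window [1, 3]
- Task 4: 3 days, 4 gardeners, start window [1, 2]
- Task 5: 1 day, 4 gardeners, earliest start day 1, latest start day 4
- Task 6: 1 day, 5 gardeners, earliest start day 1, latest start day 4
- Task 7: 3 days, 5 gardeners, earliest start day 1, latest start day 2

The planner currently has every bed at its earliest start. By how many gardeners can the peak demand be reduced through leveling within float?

10

Early-start peak: d1:24  d2:14  d3:11  d4:2 ⇒ 24.
Leveled (Task 1@1, Task 2@1, Task 3@1, Task 4@1, Task 5@1, Task 6@4, Task 7@2): d1:14  d2:14  d3:11  d4:12 ⇒ 14.
Reduction 24 − 14 = 10.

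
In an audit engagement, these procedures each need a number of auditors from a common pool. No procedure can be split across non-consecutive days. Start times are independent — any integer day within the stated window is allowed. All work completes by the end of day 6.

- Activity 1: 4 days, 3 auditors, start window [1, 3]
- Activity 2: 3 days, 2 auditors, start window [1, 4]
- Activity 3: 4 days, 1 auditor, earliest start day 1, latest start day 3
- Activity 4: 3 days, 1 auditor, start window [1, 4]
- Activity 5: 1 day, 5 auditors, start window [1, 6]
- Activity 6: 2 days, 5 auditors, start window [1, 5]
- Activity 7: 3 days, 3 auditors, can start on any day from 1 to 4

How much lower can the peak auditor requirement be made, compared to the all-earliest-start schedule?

11

Early-start peak: d1:20  d2:15  d3:10  d4:4  d5:0  d6:0 ⇒ 20.
Leveled (Activity 1@1, Activity 2@2, Activity 3@2, Activity 4@1, Activity 5@1, Activity 6@5, Activity 7@4): d1:9  d2:7  d3:7  d4:9  d5:9  d6:8 ⇒ 9.
Reduction 20 − 9 = 11.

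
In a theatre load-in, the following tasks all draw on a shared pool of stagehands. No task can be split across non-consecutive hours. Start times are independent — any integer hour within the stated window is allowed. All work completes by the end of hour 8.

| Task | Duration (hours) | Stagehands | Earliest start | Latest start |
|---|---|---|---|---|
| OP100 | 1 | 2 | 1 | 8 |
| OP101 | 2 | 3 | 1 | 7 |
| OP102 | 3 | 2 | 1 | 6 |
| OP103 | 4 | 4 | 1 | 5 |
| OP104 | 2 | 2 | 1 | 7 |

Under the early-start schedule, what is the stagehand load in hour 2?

11

At early start, hour 2 has: OP101, OP102, OP103, OP104.
Demand: 3 + 2 + 4 + 2 = 11.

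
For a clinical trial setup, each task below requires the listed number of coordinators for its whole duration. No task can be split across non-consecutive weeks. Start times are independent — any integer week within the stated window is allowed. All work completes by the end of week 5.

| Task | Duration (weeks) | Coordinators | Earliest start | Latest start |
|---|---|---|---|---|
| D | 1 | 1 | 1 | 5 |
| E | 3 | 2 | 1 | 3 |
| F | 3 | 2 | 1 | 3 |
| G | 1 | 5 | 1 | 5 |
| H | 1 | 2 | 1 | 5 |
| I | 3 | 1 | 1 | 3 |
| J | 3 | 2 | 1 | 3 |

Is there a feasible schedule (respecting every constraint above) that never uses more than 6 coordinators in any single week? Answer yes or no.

no

The minimum achievable peak is 7; 6 < 7, so no feasible schedule stays within the cap.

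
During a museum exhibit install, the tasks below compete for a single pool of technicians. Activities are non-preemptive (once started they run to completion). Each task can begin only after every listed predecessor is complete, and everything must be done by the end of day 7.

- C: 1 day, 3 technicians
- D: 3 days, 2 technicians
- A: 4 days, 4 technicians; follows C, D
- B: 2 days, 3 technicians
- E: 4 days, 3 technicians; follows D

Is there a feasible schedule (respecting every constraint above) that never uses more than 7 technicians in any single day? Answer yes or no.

yes

Schedule C@1, D@1, A@4, B@2, E@4: d1:5  d2:5  d3:5  d4:7  d5:7  d6:7  d7:7 — peak 7 ≤ 7.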